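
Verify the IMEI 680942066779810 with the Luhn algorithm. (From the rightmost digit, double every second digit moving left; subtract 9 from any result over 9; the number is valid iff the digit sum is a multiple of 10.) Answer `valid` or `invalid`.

valid

From the right, keep odd positions and double even positions (subtract 9 from any doubled value over 9):
  doubled (positions 2,4,...): 2 9 5 3 4 9 7 → sum 39
  kept (positions 1,3,...): 0 8 7 6 0 4 0 6 → sum 31
Total = 70.
70 mod 10 = 0, so the number is valid.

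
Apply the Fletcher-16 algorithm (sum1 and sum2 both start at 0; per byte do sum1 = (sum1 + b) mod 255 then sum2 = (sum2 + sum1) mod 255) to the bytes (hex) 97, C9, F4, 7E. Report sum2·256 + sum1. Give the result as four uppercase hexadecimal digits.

24D4

Running sums (mod 255):
  after byte 0 (97): sum1=151, sum2=151
  after byte 1 (C9): sum1=97, sum2=248
  after byte 2 (F4): sum1=86, sum2=79
  after byte 3 (7E): sum1=212, sum2=36
Checksum = sum2·256 + sum1 = 36·256 + 212 = 9428 = 0x24D4.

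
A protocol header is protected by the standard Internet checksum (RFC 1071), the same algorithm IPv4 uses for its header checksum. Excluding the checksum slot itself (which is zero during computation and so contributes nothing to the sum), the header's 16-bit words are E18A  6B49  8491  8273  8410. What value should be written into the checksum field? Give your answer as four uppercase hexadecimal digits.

One's-complement addition (fold any carry out of bit 15 back into bit 0):
  0xE18A + 0x6B49 = 0x14CD3 → wrap carry → 0x4CD4
  0x4CD4 + 0x8491 = 0x0D165
  0xD165 + 0x8273 = 0x153D8 → wrap carry → 0x53D9
  0x53D9 + 0x8410 = 0x0D7E9
One's-complement sum = 0xD7E9.
Checksum = ~0xD7E9 & 0xFFFF = 0x2816.

2816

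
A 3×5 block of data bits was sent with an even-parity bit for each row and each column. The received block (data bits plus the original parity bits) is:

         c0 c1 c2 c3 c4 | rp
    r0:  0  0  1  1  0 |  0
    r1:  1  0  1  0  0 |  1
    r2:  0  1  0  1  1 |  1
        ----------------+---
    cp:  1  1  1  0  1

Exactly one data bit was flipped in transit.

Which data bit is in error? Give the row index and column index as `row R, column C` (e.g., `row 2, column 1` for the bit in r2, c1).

Recompute each row's even parity and compare to rp:
  r0: data parity 0, sent rp 0 → ok
  r1: data parity 0, sent rp 1 → mismatch
  r2: data parity 1, sent rp 1 → ok
Recompute each column's even parity and compare to cp:
  c0: data parity 1, sent cp 1 → ok
  c1: data parity 1, sent cp 1 → ok
  c2: data parity 0, sent cp 1 → mismatch
  c3: data parity 0, sent cp 0 → ok
  c4: data parity 1, sent cp 1 → ok
Exactly one row (r1) and one column (c2) fail → the flipped bit is at their intersection.

row 1, column 2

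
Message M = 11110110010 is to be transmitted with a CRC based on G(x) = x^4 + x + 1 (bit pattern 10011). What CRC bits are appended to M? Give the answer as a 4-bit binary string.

Append 4 zeros: 111101100100000. Divide by 10011 (XOR where the leading bit is 1):
  pos 0: 11110 XOR 10011 = 01101
  pos 1: 11011 XOR 10011 = 01000
  pos 2: 10001 XOR 10011 = 00010
  pos 5: 10001 XOR 10011 = 00010
  pos 8: 10000 XOR 10011 = 00011
Remainder (last 4 bits) = 1100. This is the CRC / FCS.

1100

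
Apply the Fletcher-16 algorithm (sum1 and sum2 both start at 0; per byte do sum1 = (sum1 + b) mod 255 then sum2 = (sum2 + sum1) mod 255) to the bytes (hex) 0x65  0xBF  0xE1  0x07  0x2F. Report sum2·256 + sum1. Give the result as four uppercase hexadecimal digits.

Running sums (mod 255):
  after byte 0 (0x65): sum1=101, sum2=101
  after byte 1 (0xBF): sum1=37, sum2=138
  after byte 2 (0xE1): sum1=7, sum2=145
  after byte 3 (0x07): sum1=14, sum2=159
  after byte 4 (0x2F): sum1=61, sum2=220
Checksum = sum2·256 + sum1 = 220·256 + 61 = 56381 = 0xDC3D.

DC3D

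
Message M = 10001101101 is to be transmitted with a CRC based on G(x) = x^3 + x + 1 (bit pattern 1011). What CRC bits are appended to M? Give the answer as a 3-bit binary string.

Append 3 zeros: 10001101101000. Divide by 1011 (XOR where the leading bit is 1):
  pos 0: 1000 XOR 1011 = 0011
  pos 2: 1111 XOR 1011 = 0100
  pos 3: 1000 XOR 1011 = 0011
  pos 5: 1111 XOR 1011 = 0100
  pos 6: 1000 XOR 1011 = 0011
  pos 8: 1110 XOR 1011 = 0101
  pos 9: 1010 XOR 1011 = 0001
Remainder (last 3 bits) = 010. This is the CRC / FCS.

010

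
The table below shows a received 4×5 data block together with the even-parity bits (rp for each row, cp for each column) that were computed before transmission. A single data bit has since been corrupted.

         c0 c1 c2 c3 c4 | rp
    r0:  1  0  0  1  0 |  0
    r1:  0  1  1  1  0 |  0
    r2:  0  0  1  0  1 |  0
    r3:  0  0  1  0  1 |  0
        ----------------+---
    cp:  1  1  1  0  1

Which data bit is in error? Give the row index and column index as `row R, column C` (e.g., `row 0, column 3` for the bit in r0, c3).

Recompute each row's even parity and compare to rp:
  r0: data parity 0, sent rp 0 → ok
  r1: data parity 1, sent rp 0 → mismatch
  r2: data parity 0, sent rp 0 → ok
  r3: data parity 0, sent rp 0 → ok
Recompute each column's even parity and compare to cp:
  c0: data parity 1, sent cp 1 → ok
  c1: data parity 1, sent cp 1 → ok
  c2: data parity 1, sent cp 1 → ok
  c3: data parity 0, sent cp 0 → ok
  c4: data parity 0, sent cp 1 → mismatch
Exactly one row (r1) and one column (c4) fail → the flipped bit is at their intersection.

row 1, column 4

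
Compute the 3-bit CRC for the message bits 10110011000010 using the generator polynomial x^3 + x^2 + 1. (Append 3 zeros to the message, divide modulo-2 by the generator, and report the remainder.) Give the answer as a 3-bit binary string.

101

Append 3 zeros: 10110011000010000. Divide by 1101 (XOR where the leading bit is 1):
  pos 0: 1011 XOR 1101 = 0110
  pos 1: 1100 XOR 1101 = 0001
  pos 4: 1011 XOR 1101 = 0110
  pos 5: 1100 XOR 1101 = 0001
  pos 8: 1000 XOR 1101 = 0101
  pos 9: 1011 XOR 1101 = 0110
  pos 10: 1100 XOR 1101 = 0001
  pos 13: 1000 XOR 1101 = 0101
Remainder (last 3 bits) = 101. This is the CRC / FCS.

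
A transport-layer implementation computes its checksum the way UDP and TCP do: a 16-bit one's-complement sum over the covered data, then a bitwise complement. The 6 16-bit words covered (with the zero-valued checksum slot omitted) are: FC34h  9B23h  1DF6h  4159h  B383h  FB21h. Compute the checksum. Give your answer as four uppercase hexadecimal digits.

5AB2

One's-complement addition (fold any carry out of bit 15 back into bit 0):
  0xFC34 + 0x9B23 = 0x19757 → wrap carry → 0x9758
  0x9758 + 0x1DF6 = 0x0B54E
  0xB54E + 0x4159 = 0x0F6A7
  0xF6A7 + 0xB383 = 0x1AA2A → wrap carry → 0xAA2B
  0xAA2B + 0xFB21 = 0x1A54C → wrap carry → 0xA54D
One's-complement sum = 0xA54D.
Checksum = ~0xA54D & 0xFFFF = 0x5AB2.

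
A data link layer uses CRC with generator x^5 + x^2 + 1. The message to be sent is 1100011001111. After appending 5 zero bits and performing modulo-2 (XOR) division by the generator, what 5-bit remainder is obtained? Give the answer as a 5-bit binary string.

Append 5 zeros: 110001100111100000. Divide by 100101 (XOR where the leading bit is 1):
  pos 0: 110001 XOR 100101 = 010100
  pos 1: 101001 XOR 100101 = 001100
  pos 3: 110000 XOR 100101 = 010101
  pos 4: 101011 XOR 100101 = 001110
  pos 6: 111011 XOR 100101 = 011110
  pos 7: 111101 XOR 100101 = 011000
  pos 8: 110000 XOR 100101 = 010101
  pos 9: 101010 XOR 100101 = 001111
  pos 11: 111100 XOR 100101 = 011001
  pos 12: 110010 XOR 100101 = 010111
Remainder (last 5 bits) = 10111. This is the CRC / FCS.

10111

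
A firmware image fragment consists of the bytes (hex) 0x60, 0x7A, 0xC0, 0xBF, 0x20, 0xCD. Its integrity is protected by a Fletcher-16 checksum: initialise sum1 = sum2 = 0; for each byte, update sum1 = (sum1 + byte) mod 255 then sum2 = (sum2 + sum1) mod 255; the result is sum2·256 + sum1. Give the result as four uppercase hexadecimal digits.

F649

Running sums (mod 255):
  after byte 0 (0x60): sum1=96, sum2=96
  after byte 1 (0x7A): sum1=218, sum2=59
  after byte 2 (0xC0): sum1=155, sum2=214
  after byte 3 (0xBF): sum1=91, sum2=50
  after byte 4 (0x20): sum1=123, sum2=173
  after byte 5 (0xCD): sum1=73, sum2=246
Checksum = sum2·256 + sum1 = 246·256 + 73 = 63049 = 0xF649.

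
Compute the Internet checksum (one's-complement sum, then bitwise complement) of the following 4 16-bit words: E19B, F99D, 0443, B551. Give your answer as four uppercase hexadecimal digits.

One's-complement addition (fold any carry out of bit 15 back into bit 0):
  0xE19B + 0xF99D = 0x1DB38 → wrap carry → 0xDB39
  0xDB39 + 0x0443 = 0x0DF7C
  0xDF7C + 0xB551 = 0x194CD → wrap carry → 0x94CE
One's-complement sum = 0x94CE.
Checksum = ~0x94CE & 0xFFFF = 0x6B31.

6B31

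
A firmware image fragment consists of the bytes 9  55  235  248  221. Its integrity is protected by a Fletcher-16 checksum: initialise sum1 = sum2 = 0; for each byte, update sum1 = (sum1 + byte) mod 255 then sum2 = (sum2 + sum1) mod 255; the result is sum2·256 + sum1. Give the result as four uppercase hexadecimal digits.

Running sums (mod 255):
  after byte 0 (9): sum1=9, sum2=9
  after byte 1 (55): sum1=64, sum2=73
  after byte 2 (235): sum1=44, sum2=117
  after byte 3 (248): sum1=37, sum2=154
  after byte 4 (221): sum1=3, sum2=157
Checksum = sum2·256 + sum1 = 157·256 + 3 = 40195 = 0x9D03.

9D03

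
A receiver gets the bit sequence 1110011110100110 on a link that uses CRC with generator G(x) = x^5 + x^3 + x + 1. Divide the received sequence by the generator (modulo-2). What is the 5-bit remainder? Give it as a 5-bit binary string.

Modulo-2 division of 1110011110100110 by 101011:
  pos 0: 111001 XOR 101011 = 010010
  pos 1: 100101 XOR 101011 = 001110
  pos 3: 111011 XOR 101011 = 010000
  pos 4: 100000 XOR 101011 = 001011
  pos 6: 101110 XOR 101011 = 000101
  pos 9: 101011 XOR 101011 = 000000
Remainder = 00000 (zero — the frame passes the CRC check).

00000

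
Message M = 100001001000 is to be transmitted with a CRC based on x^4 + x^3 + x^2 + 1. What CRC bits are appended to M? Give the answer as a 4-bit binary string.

Append 4 zeros: 1000010010000000. Divide by 11101 (XOR where the leading bit is 1):
  pos 0: 10000 XOR 11101 = 01101
  pos 1: 11011 XOR 11101 = 00110
  pos 3: 11000 XOR 11101 = 00101
  pos 5: 10110 XOR 11101 = 01011
  pos 6: 10110 XOR 11101 = 01011
  pos 7: 10110 XOR 11101 = 01011
  pos 8: 10110 XOR 11101 = 01011
  pos 9: 10110 XOR 11101 = 01011
  pos 10: 10110 XOR 11101 = 01011
  pos 11: 10110 XOR 11101 = 01011
Remainder (last 4 bits) = 1011. This is the CRC / FCS.

1011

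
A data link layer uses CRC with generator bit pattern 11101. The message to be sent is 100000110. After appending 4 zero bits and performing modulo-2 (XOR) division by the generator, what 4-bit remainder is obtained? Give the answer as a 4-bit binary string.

1110

Append 4 zeros: 1000001100000. Divide by 11101 (XOR where the leading bit is 1):
  pos 0: 10000 XOR 11101 = 01101
  pos 1: 11010 XOR 11101 = 00111
  pos 3: 11111 XOR 11101 = 00010
  pos 6: 10000 XOR 11101 = 01101
  pos 7: 11010 XOR 11101 = 00111
Remainder (last 4 bits) = 1110. This is the CRC / FCS.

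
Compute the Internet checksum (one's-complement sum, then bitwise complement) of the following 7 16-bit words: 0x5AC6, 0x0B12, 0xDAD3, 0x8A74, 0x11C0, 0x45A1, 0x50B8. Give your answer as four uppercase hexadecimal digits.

One's-complement addition (fold any carry out of bit 15 back into bit 0):
  0x5AC6 + 0x0B12 = 0x065D8
  0x65D8 + 0xDAD3 = 0x140AB → wrap carry → 0x40AC
  0x40AC + 0x8A74 = 0x0CB20
  0xCB20 + 0x11C0 = 0x0DCE0
  0xDCE0 + 0x45A1 = 0x12281 → wrap carry → 0x2282
  0x2282 + 0x50B8 = 0x0733A
One's-complement sum = 0x733A.
Checksum = ~0x733A & 0xFFFF = 0x8CC5.

8CC5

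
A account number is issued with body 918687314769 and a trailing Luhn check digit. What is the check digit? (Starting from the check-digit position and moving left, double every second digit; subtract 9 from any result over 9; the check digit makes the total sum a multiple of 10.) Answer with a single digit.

6

Partial digits right→left: 9 6 7 4 1 3 7 8 6 8 1 9
Double every second digit counting from the check-digit position (so the 1st, 3rd, 5th, ... of the partial from the right).
  doubled (with −9 where >9): 9 5 2 5 3 2 → sum 26
  kept as-is: 6 4 3 8 8 9 → sum 38
Total = 26 + 38 = 64.
Check digit = (10 − (64 mod 10)) mod 10 = 6.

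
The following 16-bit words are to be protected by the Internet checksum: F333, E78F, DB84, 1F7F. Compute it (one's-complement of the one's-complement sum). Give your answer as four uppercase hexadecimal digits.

2A38

One's-complement addition (fold any carry out of bit 15 back into bit 0):
  0xF333 + 0xE78F = 0x1DAC2 → wrap carry → 0xDAC3
  0xDAC3 + 0xDB84 = 0x1B647 → wrap carry → 0xB648
  0xB648 + 0x1F7F = 0x0D5C7
One's-complement sum = 0xD5C7.
Checksum = ~0xD5C7 & 0xFFFF = 0x2A38.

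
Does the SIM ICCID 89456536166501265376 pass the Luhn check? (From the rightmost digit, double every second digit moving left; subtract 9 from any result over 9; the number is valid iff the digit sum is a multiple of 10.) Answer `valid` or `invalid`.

invalid

From the right, keep odd positions and double even positions (subtract 9 from any doubled value over 9):
  doubled (positions 2,4,...): 5 1 4 0 3 2 6 3 8 7 → sum 39
  kept (positions 1,3,...): 6 3 6 1 5 6 6 5 5 9 → sum 52
Total = 91.
91 mod 10 = 1, so the number is invalid.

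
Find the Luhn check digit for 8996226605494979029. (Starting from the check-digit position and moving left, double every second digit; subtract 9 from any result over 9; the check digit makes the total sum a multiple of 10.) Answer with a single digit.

0

Partial digits right→left: 9 2 0 9 7 9 4 9 4 5 0 6 6 2 2 6 9 9 8
Double every second digit counting from the check-digit position (so the 1st, 3rd, 5th, ... of the partial from the right).
  doubled (with −9 where >9): 9 0 5 8 8 0 3 4 9 7 → sum 53
  kept as-is: 2 9 9 9 5 6 2 6 9 → sum 57
Total = 53 + 57 = 110.
Check digit = (10 − (110 mod 10)) mod 10 = 0.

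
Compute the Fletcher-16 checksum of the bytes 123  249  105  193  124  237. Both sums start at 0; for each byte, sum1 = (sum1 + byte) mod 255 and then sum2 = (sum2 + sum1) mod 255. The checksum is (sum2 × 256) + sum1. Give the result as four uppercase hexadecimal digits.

980B

Running sums (mod 255):
  after byte 0 (123): sum1=123, sum2=123
  after byte 1 (249): sum1=117, sum2=240
  after byte 2 (105): sum1=222, sum2=207
  after byte 3 (193): sum1=160, sum2=112
  after byte 4 (124): sum1=29, sum2=141
  after byte 5 (237): sum1=11, sum2=152
Checksum = sum2·256 + sum1 = 152·256 + 11 = 38923 = 0x980B.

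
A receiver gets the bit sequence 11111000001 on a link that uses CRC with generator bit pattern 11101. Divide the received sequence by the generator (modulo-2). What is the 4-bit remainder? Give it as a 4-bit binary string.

0000

Modulo-2 division of 11111000001 by 11101:
  pos 0: 11111 XOR 11101 = 00010
  pos 3: 10000 XOR 11101 = 01101
  pos 4: 11010 XOR 11101 = 00111
  pos 6: 11101 XOR 11101 = 00000
Remainder = 0000 (zero — the frame passes the CRC check).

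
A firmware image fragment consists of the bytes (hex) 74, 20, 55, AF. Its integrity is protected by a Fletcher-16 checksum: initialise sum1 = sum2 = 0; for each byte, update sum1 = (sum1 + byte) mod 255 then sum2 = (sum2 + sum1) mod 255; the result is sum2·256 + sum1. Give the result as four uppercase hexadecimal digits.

8C99

Running sums (mod 255):
  after byte 0 (74): sum1=116, sum2=116
  after byte 1 (20): sum1=148, sum2=9
  after byte 2 (55): sum1=233, sum2=242
  after byte 3 (AF): sum1=153, sum2=140
Checksum = sum2·256 + sum1 = 140·256 + 153 = 35993 = 0x8C99.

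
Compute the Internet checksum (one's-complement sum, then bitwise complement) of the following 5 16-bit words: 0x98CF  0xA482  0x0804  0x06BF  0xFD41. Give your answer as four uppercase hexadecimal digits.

One's-complement addition (fold any carry out of bit 15 back into bit 0):
  0x98CF + 0xA482 = 0x13D51 → wrap carry → 0x3D52
  0x3D52 + 0x0804 = 0x04556
  0x4556 + 0x06BF = 0x04C15
  0x4C15 + 0xFD41 = 0x14956 → wrap carry → 0x4957
One's-complement sum = 0x4957.
Checksum = ~0x4957 & 0xFFFF = 0xB6A8.

B6A8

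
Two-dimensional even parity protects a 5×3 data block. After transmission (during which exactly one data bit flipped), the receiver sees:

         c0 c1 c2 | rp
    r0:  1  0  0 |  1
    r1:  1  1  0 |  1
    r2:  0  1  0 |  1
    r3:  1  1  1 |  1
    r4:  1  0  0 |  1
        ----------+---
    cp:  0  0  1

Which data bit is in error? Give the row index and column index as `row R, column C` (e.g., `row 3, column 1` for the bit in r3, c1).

Recompute each row's even parity and compare to rp:
  r0: data parity 1, sent rp 1 → ok
  r1: data parity 0, sent rp 1 → mismatch
  r2: data parity 1, sent rp 1 → ok
  r3: data parity 1, sent rp 1 → ok
  r4: data parity 1, sent rp 1 → ok
Recompute each column's even parity and compare to cp:
  c0: data parity 0, sent cp 0 → ok
  c1: data parity 1, sent cp 0 → mismatch
  c2: data parity 1, sent cp 1 → ok
Exactly one row (r1) and one column (c1) fail → the flipped bit is at their intersection.

row 1, column 1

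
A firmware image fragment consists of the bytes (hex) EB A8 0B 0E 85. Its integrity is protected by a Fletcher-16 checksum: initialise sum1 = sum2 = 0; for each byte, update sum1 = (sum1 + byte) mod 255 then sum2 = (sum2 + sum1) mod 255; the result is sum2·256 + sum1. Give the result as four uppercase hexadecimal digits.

0133

Running sums (mod 255):
  after byte 0 (EB): sum1=235, sum2=235
  after byte 1 (A8): sum1=148, sum2=128
  after byte 2 (0B): sum1=159, sum2=32
  after byte 3 (0E): sum1=173, sum2=205
  after byte 4 (85): sum1=51, sum2=1
Checksum = sum2·256 + sum1 = 1·256 + 51 = 307 = 0x0133.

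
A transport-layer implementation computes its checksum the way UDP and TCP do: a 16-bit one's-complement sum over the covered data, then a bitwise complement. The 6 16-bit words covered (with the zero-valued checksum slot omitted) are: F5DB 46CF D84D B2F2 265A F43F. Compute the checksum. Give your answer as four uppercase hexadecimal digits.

1D7A

One's-complement addition (fold any carry out of bit 15 back into bit 0):
  0xF5DB + 0x46CF = 0x13CAA → wrap carry → 0x3CAB
  0x3CAB + 0xD84D = 0x114F8 → wrap carry → 0x14F9
  0x14F9 + 0xB2F2 = 0x0C7EB
  0xC7EB + 0x265A = 0x0EE45
  0xEE45 + 0xF43F = 0x1E284 → wrap carry → 0xE285
One's-complement sum = 0xE285.
Checksum = ~0xE285 & 0xFFFF = 0x1D7A.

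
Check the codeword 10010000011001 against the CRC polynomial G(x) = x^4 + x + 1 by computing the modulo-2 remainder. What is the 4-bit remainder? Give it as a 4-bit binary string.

Modulo-2 division of 10010000011001 by 10011:
  pos 0: 10010 XOR 10011 = 00001
  pos 4: 10000 XOR 10011 = 00011
  pos 7: 11110 XOR 10011 = 01101
  pos 8: 11010 XOR 10011 = 01001
  pos 9: 10011 XOR 10011 = 00000
Remainder = 0000 (zero — the frame passes the CRC check).

0000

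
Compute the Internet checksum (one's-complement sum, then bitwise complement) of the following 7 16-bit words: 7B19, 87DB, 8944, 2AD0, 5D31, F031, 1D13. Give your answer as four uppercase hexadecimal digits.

DE7F

One's-complement addition (fold any carry out of bit 15 back into bit 0):
  0x7B19 + 0x87DB = 0x102F4 → wrap carry → 0x02F5
  0x02F5 + 0x8944 = 0x08C39
  0x8C39 + 0x2AD0 = 0x0B709
  0xB709 + 0x5D31 = 0x1143A → wrap carry → 0x143B
  0x143B + 0xF031 = 0x1046C → wrap carry → 0x046D
  0x046D + 0x1D13 = 0x02180
One's-complement sum = 0x2180.
Checksum = ~0x2180 & 0xFFFF = 0xDE7F.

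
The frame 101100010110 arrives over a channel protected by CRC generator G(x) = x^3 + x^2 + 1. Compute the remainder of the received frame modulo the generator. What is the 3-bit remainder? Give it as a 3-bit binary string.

000

Modulo-2 division of 101100010110 by 1101:
  pos 0: 1011 XOR 1101 = 0110
  pos 1: 1100 XOR 1101 = 0001
  pos 4: 1001 XOR 1101 = 0100
  pos 5: 1000 XOR 1101 = 0101
  pos 6: 1011 XOR 1101 = 0110
  pos 7: 1101 XOR 1101 = 0000
Remainder = 000 (zero — the frame passes the CRC check).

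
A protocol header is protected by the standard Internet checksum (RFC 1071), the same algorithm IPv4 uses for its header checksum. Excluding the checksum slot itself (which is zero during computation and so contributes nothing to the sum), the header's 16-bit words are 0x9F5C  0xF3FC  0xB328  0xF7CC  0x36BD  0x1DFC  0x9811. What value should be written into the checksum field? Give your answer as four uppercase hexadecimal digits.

One's-complement addition (fold any carry out of bit 15 back into bit 0):
  0x9F5C + 0xF3FC = 0x19358 → wrap carry → 0x9359
  0x9359 + 0xB328 = 0x14681 → wrap carry → 0x4682
  0x4682 + 0xF7CC = 0x13E4E → wrap carry → 0x3E4F
  0x3E4F + 0x36BD = 0x0750C
  0x750C + 0x1DFC = 0x09308
  0x9308 + 0x9811 = 0x12B19 → wrap carry → 0x2B1A
One's-complement sum = 0x2B1A.
Checksum = ~0x2B1A & 0xFFFF = 0xD4E5.

D4E5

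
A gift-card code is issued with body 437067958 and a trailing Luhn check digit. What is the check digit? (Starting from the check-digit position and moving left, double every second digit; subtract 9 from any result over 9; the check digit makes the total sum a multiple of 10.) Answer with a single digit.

Partial digits right→left: 8 5 9 7 6 0 7 3 4
Double every second digit counting from the check-digit position (so the 1st, 3rd, 5th, ... of the partial from the right).
  doubled (with −9 where >9): 7 9 3 5 8 → sum 32
  kept as-is: 5 7 0 3 → sum 15
Total = 32 + 15 = 47.
Check digit = (10 − (47 mod 10)) mod 10 = 3.

3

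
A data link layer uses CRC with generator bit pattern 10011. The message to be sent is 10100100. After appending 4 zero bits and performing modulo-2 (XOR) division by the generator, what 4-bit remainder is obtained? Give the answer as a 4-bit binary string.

1000

Append 4 zeros: 101001000000. Divide by 10011 (XOR where the leading bit is 1):
  pos 0: 10100 XOR 10011 = 00111
  pos 2: 11110 XOR 10011 = 01101
  pos 3: 11010 XOR 10011 = 01001
  pos 4: 10010 XOR 10011 = 00001
Remainder (last 4 bits) = 1000. This is the CRC / FCS.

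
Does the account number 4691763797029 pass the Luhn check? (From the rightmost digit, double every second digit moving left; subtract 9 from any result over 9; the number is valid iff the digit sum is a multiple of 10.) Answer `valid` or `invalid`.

invalid

From the right, keep odd positions and double even positions (subtract 9 from any doubled value over 9):
  doubled (positions 2,4,...): 4 5 5 3 2 3 → sum 22
  kept (positions 1,3,...): 9 0 9 3 7 9 4 → sum 41
Total = 63.
63 mod 10 = 3, so the number is invalid.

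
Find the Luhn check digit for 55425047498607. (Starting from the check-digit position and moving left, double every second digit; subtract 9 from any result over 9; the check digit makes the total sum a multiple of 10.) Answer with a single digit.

Partial digits right→left: 7 0 6 8 9 4 7 4 0 5 2 4 5 5
Double every second digit counting from the check-digit position (so the 1st, 3rd, 5th, ... of the partial from the right).
  doubled (with −9 where >9): 5 3 9 5 0 4 1 → sum 27
  kept as-is: 0 8 4 4 5 4 5 → sum 30
Total = 27 + 30 = 57.
Check digit = (10 − (57 mod 10)) mod 10 = 3.

3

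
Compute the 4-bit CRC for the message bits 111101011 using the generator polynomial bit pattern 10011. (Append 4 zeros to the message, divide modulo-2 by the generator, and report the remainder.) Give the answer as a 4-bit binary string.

Append 4 zeros: 1111010110000. Divide by 10011 (XOR where the leading bit is 1):
  pos 0: 11110 XOR 10011 = 01101
  pos 1: 11011 XOR 10011 = 01000
  pos 2: 10000 XOR 10011 = 00011
  pos 5: 11110 XOR 10011 = 01101
  pos 6: 11010 XOR 10011 = 01001
  pos 7: 10010 XOR 10011 = 00001
Remainder (last 4 bits) = 0010. This is the CRC / FCS.

0010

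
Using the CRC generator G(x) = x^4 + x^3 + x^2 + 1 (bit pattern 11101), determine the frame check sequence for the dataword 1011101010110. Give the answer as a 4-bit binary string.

Append 4 zeros: 10111010101100000. Divide by 11101 (XOR where the leading bit is 1):
  pos 0: 10111 XOR 11101 = 01010
  pos 1: 10100 XOR 11101 = 01001
  pos 2: 10011 XOR 11101 = 01110
  pos 3: 11100 XOR 11101 = 00001
  pos 7: 11011 XOR 11101 = 00110
  pos 9: 11000 XOR 11101 = 00101
  pos 11: 10100 XOR 11101 = 01001
  pos 12: 10010 XOR 11101 = 01111
Remainder (last 4 bits) = 1111. This is the CRC / FCS.

1111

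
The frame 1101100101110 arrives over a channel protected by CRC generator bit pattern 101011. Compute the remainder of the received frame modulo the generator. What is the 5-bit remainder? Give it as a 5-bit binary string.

00000

Modulo-2 division of 1101100101110 by 101011:
  pos 0: 110110 XOR 101011 = 011101
  pos 1: 111010 XOR 101011 = 010001
  pos 2: 100011 XOR 101011 = 001000
  pos 4: 100001 XOR 101011 = 001010
  pos 6: 101011 XOR 101011 = 000000
Remainder = 00000 (zero — the frame passes the CRC check).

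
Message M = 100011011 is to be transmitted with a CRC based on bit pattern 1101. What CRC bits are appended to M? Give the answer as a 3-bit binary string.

010

Append 3 zeros: 100011011000. Divide by 1101 (XOR where the leading bit is 1):
  pos 0: 1000 XOR 1101 = 0101
  pos 1: 1011 XOR 1101 = 0110
  pos 2: 1101 XOR 1101 = 0000
  pos 7: 1100 XOR 1101 = 0001
Remainder (last 3 bits) = 010. This is the CRC / FCS.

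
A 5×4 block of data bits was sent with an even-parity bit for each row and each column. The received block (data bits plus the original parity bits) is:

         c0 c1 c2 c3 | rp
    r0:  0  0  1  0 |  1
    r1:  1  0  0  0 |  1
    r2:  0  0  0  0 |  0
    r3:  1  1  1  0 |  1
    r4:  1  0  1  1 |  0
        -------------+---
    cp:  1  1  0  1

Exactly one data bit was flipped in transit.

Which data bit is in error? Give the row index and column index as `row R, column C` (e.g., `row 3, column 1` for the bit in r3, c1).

row 4, column 2

Recompute each row's even parity and compare to rp:
  r0: data parity 1, sent rp 1 → ok
  r1: data parity 1, sent rp 1 → ok
  r2: data parity 0, sent rp 0 → ok
  r3: data parity 1, sent rp 1 → ok
  r4: data parity 1, sent rp 0 → mismatch
Recompute each column's even parity and compare to cp:
  c0: data parity 1, sent cp 1 → ok
  c1: data parity 1, sent cp 1 → ok
  c2: data parity 1, sent cp 0 → mismatch
  c3: data parity 1, sent cp 1 → ok
Exactly one row (r4) and one column (c2) fail → the flipped bit is at their intersection.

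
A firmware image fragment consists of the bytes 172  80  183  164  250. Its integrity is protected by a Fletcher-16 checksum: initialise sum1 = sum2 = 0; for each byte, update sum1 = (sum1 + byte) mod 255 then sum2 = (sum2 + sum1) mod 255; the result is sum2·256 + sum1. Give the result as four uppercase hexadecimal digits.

0C54

Running sums (mod 255):
  after byte 0 (172): sum1=172, sum2=172
  after byte 1 (80): sum1=252, sum2=169
  after byte 2 (183): sum1=180, sum2=94
  after byte 3 (164): sum1=89, sum2=183
  after byte 4 (250): sum1=84, sum2=12
Checksum = sum2·256 + sum1 = 12·256 + 84 = 3156 = 0x0C54.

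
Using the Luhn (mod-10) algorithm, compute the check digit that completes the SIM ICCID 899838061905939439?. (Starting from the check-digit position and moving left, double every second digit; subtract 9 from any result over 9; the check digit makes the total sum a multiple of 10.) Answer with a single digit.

Partial digits right→left: 9 3 4 9 3 9 5 0 9 1 6 0 8 3 8 9 9 8
Double every second digit counting from the check-digit position (so the 1st, 3rd, 5th, ... of the partial from the right).
  doubled (with −9 where >9): 9 8 6 1 9 3 7 7 9 → sum 59
  kept as-is: 3 9 9 0 1 0 3 9 8 → sum 42
Total = 59 + 42 = 101.
Check digit = (10 − (101 mod 10)) mod 10 = 9.

9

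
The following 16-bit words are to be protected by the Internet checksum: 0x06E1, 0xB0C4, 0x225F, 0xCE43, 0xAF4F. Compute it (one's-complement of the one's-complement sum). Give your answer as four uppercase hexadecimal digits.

One's-complement addition (fold any carry out of bit 15 back into bit 0):
  0x06E1 + 0xB0C4 = 0x0B7A5
  0xB7A5 + 0x225F = 0x0DA04
  0xDA04 + 0xCE43 = 0x1A847 → wrap carry → 0xA848
  0xA848 + 0xAF4F = 0x15797 → wrap carry → 0x5798
One's-complement sum = 0x5798.
Checksum = ~0x5798 & 0xFFFF = 0xA867.

A867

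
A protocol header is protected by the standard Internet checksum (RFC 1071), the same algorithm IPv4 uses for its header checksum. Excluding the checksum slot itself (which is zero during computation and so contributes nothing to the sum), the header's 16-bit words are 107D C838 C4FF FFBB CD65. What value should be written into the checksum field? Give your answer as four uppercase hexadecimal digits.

9528

One's-complement addition (fold any carry out of bit 15 back into bit 0):
  0x107D + 0xC838 = 0x0D8B5
  0xD8B5 + 0xC4FF = 0x19DB4 → wrap carry → 0x9DB5
  0x9DB5 + 0xFFBB = 0x19D70 → wrap carry → 0x9D71
  0x9D71 + 0xCD65 = 0x16AD6 → wrap carry → 0x6AD7
One's-complement sum = 0x6AD7.
Checksum = ~0x6AD7 & 0xFFFF = 0x9528.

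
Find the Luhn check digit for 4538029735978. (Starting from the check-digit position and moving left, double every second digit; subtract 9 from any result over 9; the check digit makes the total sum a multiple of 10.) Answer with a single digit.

1

Partial digits right→left: 8 7 9 5 3 7 9 2 0 8 3 5 4
Double every second digit counting from the check-digit position (so the 1st, 3rd, 5th, ... of the partial from the right).
  doubled (with −9 where >9): 7 9 6 9 0 6 8 → sum 45
  kept as-is: 7 5 7 2 8 5 → sum 34
Total = 45 + 34 = 79.
Check digit = (10 − (79 mod 10)) mod 10 = 1.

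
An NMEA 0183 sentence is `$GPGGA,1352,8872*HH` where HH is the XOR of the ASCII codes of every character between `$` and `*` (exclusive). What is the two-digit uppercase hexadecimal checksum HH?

56

XOR the ASCII codes of the payload characters:
  'G' = 0x47 → acc = 0x47
  'P' = 0x50 → acc = 0x17
  'G' = 0x47 → acc = 0x50
  'G' = 0x47 → acc = 0x17
  'A' = 0x41 → acc = 0x56
  ',' = 0x2C → acc = 0x7A
  '1' = 0x31 → acc = 0x4B
  '3' = 0x33 → acc = 0x78
  '5' = 0x35 → acc = 0x4D
  '2' = 0x32 → acc = 0x7F
  ',' = 0x2C → acc = 0x53
  '8' = 0x38 → acc = 0x6B
  '8' = 0x38 → acc = 0x53
  '7' = 0x37 → acc = 0x64
  '2' = 0x32 → acc = 0x56
Checksum = 0x56.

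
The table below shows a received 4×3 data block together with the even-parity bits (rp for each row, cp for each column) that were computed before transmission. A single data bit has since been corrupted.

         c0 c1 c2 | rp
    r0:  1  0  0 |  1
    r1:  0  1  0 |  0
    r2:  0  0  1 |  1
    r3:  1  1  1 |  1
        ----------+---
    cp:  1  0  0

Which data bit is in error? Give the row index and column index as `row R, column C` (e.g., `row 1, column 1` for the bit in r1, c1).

row 1, column 0

Recompute each row's even parity and compare to rp:
  r0: data parity 1, sent rp 1 → ok
  r1: data parity 1, sent rp 0 → mismatch
  r2: data parity 1, sent rp 1 → ok
  r3: data parity 1, sent rp 1 → ok
Recompute each column's even parity and compare to cp:
  c0: data parity 0, sent cp 1 → mismatch
  c1: data parity 0, sent cp 0 → ok
  c2: data parity 0, sent cp 0 → ok
Exactly one row (r1) and one column (c0) fail → the flipped bit is at their intersection.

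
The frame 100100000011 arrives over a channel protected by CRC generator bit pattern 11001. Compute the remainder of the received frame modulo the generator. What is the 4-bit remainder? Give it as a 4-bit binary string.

0000

Modulo-2 division of 100100000011 by 11001:
  pos 0: 10010 XOR 11001 = 01011
  pos 1: 10110 XOR 11001 = 01111
  pos 2: 11110 XOR 11001 = 00111
  pos 4: 11100 XOR 11001 = 00101
  pos 6: 10101 XOR 11001 = 01100
  pos 7: 11001 XOR 11001 = 00000
Remainder = 0000 (zero — the frame passes the CRC check).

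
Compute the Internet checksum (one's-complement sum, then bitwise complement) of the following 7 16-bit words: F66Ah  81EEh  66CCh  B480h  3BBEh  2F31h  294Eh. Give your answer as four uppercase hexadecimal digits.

One's-complement addition (fold any carry out of bit 15 back into bit 0):
  0xF66A + 0x81EE = 0x17858 → wrap carry → 0x7859
  0x7859 + 0x66CC = 0x0DF25
  0xDF25 + 0xB480 = 0x193A5 → wrap carry → 0x93A6
  0x93A6 + 0x3BBE = 0x0CF64
  0xCF64 + 0x2F31 = 0x0FE95
  0xFE95 + 0x294E = 0x127E3 → wrap carry → 0x27E4
One's-complement sum = 0x27E4.
Checksum = ~0x27E4 & 0xFFFF = 0xD81B.

D81B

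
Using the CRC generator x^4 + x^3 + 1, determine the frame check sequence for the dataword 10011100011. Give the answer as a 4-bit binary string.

1100

Append 4 zeros: 100111000110000. Divide by 11001 (XOR where the leading bit is 1):
  pos 0: 10011 XOR 11001 = 01010
  pos 1: 10101 XOR 11001 = 01100
  pos 2: 11000 XOR 11001 = 00001
  pos 6: 10011 XOR 11001 = 01010
  pos 7: 10100 XOR 11001 = 01101
  pos 8: 11010 XOR 11001 = 00011
Remainder (last 4 bits) = 1100. This is the CRC / FCS.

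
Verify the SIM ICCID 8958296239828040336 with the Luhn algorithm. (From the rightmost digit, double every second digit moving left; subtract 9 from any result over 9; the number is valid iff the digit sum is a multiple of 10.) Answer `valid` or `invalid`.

From the right, keep odd positions and double even positions (subtract 9 from any doubled value over 9):
  doubled (positions 2,4,...): 6 0 0 4 9 4 9 7 9 → sum 48
  kept (positions 1,3,...): 6 3 4 8 8 3 6 2 5 8 → sum 53
Total = 101.
101 mod 10 = 1, so the number is invalid.

invalid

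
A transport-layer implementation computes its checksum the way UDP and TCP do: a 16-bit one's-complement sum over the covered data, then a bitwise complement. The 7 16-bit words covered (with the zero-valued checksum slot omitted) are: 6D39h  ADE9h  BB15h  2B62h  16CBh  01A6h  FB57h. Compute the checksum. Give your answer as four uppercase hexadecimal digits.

EA9B

One's-complement addition (fold any carry out of bit 15 back into bit 0):
  0x6D39 + 0xADE9 = 0x11B22 → wrap carry → 0x1B23
  0x1B23 + 0xBB15 = 0x0D638
  0xD638 + 0x2B62 = 0x1019A → wrap carry → 0x019B
  0x019B + 0x16CB = 0x01866
  0x1866 + 0x01A6 = 0x01A0C
  0x1A0C + 0xFB57 = 0x11563 → wrap carry → 0x1564
One's-complement sum = 0x1564.
Checksum = ~0x1564 & 0xFFFF = 0xEA9B.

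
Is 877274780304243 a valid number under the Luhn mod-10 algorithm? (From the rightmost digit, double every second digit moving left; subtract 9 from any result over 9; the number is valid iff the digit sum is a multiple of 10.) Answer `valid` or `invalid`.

valid

From the right, keep odd positions and double even positions (subtract 9 from any doubled value over 9):
  doubled (positions 2,4,...): 8 8 6 7 8 4 5 → sum 46
  kept (positions 1,3,...): 3 2 0 0 7 7 7 8 → sum 34
Total = 80.
80 mod 10 = 0, so the number is valid.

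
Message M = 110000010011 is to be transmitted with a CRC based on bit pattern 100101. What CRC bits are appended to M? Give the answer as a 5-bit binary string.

10001

Append 5 zeros: 11000001001100000. Divide by 100101 (XOR where the leading bit is 1):
  pos 0: 110000 XOR 100101 = 010101
  pos 1: 101010 XOR 100101 = 001111
  pos 3: 111110 XOR 100101 = 011011
  pos 4: 110110 XOR 100101 = 010011
  pos 5: 100111 XOR 100101 = 000010
  pos 9: 101000 XOR 100101 = 001101
  pos 11: 110100 XOR 100101 = 010001
Remainder (last 5 bits) = 10001. This is the CRC / FCS.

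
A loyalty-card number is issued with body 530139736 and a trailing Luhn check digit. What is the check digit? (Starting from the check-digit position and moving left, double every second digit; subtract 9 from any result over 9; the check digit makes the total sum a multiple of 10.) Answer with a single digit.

9

Partial digits right→left: 6 3 7 9 3 1 0 3 5
Double every second digit counting from the check-digit position (so the 1st, 3rd, 5th, ... of the partial from the right).
  doubled (with −9 where >9): 3 5 6 0 1 → sum 15
  kept as-is: 3 9 1 3 → sum 16
Total = 15 + 16 = 31.
Check digit = (10 − (31 mod 10)) mod 10 = 9.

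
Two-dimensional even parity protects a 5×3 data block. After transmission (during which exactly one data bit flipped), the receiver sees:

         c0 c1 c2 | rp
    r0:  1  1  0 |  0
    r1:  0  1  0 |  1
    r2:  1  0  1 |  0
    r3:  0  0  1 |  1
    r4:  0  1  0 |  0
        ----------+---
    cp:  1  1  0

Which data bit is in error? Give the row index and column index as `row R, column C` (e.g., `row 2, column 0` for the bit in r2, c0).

Recompute each row's even parity and compare to rp:
  r0: data parity 0, sent rp 0 → ok
  r1: data parity 1, sent rp 1 → ok
  r2: data parity 0, sent rp 0 → ok
  r3: data parity 1, sent rp 1 → ok
  r4: data parity 1, sent rp 0 → mismatch
Recompute each column's even parity and compare to cp:
  c0: data parity 0, sent cp 1 → mismatch
  c1: data parity 1, sent cp 1 → ok
  c2: data parity 0, sent cp 0 → ok
Exactly one row (r4) and one column (c0) fail → the flipped bit is at their intersection.

row 4, column 0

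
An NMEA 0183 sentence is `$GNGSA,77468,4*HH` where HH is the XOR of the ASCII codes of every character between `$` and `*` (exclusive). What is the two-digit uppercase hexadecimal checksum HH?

XOR the ASCII codes of the payload characters:
  'G' = 0x47 → acc = 0x47
  'N' = 0x4E → acc = 0x09
  'G' = 0x47 → acc = 0x4E
  'S' = 0x53 → acc = 0x1D
  'A' = 0x41 → acc = 0x5C
  ',' = 0x2C → acc = 0x70
  '7' = 0x37 → acc = 0x47
  '7' = 0x37 → acc = 0x70
  '4' = 0x34 → acc = 0x44
  '6' = 0x36 → acc = 0x72
  '8' = 0x38 → acc = 0x4A
  ',' = 0x2C → acc = 0x66
  '4' = 0x34 → acc = 0x52
Checksum = 0x52.

52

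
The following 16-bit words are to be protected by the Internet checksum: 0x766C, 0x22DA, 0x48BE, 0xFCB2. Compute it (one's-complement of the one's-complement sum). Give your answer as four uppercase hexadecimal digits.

One's-complement addition (fold any carry out of bit 15 back into bit 0):
  0x766C + 0x22DA = 0x09946
  0x9946 + 0x48BE = 0x0E204
  0xE204 + 0xFCB2 = 0x1DEB6 → wrap carry → 0xDEB7
One's-complement sum = 0xDEB7.
Checksum = ~0xDEB7 & 0xFFFF = 0x2148.

2148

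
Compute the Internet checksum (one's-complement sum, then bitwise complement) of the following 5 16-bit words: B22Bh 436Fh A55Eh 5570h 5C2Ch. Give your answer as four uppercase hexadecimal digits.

One's-complement addition (fold any carry out of bit 15 back into bit 0):
  0xB22B + 0x436F = 0x0F59A
  0xF59A + 0xA55E = 0x19AF8 → wrap carry → 0x9AF9
  0x9AF9 + 0x5570 = 0x0F069
  0xF069 + 0x5C2C = 0x14C95 → wrap carry → 0x4C96
One's-complement sum = 0x4C96.
Checksum = ~0x4C96 & 0xFFFF = 0xB369.

B369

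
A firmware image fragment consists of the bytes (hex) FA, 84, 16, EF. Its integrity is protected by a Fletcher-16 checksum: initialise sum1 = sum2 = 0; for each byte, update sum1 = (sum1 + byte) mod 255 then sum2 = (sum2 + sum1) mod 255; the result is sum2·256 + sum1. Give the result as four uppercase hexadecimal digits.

Running sums (mod 255):
  after byte 0 (FA): sum1=250, sum2=250
  after byte 1 (84): sum1=127, sum2=122
  after byte 2 (16): sum1=149, sum2=16
  after byte 3 (EF): sum1=133, sum2=149
Checksum = sum2·256 + sum1 = 149·256 + 133 = 38277 = 0x9585.

9585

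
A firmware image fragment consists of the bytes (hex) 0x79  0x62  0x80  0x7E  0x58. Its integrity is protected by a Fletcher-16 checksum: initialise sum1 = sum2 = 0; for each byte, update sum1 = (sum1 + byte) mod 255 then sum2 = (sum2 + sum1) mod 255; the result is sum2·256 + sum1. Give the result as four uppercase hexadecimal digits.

BF33

Running sums (mod 255):
  after byte 0 (0x79): sum1=121, sum2=121
  after byte 1 (0x62): sum1=219, sum2=85
  after byte 2 (0x80): sum1=92, sum2=177
  after byte 3 (0x7E): sum1=218, sum2=140
  after byte 4 (0x58): sum1=51, sum2=191
Checksum = sum2·256 + sum1 = 191·256 + 51 = 48947 = 0xBF33.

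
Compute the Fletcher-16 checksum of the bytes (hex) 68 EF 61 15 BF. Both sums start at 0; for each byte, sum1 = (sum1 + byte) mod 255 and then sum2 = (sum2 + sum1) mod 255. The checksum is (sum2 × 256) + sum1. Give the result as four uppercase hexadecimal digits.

D78E

Running sums (mod 255):
  after byte 0 (68): sum1=104, sum2=104
  after byte 1 (EF): sum1=88, sum2=192
  after byte 2 (61): sum1=185, sum2=122
  after byte 3 (15): sum1=206, sum2=73
  after byte 4 (BF): sum1=142, sum2=215
Checksum = sum2·256 + sum1 = 215·256 + 142 = 55182 = 0xD78E.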